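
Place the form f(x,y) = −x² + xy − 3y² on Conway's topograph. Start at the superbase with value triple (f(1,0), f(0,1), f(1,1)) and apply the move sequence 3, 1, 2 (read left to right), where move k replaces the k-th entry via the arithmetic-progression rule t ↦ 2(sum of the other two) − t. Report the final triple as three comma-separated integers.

start (-1,-3,-3) = (f(1,0),f(0,1),f(1,1))
replace slot 3: 2·((-1)+(-3)) − (-3) = -5 → (-1,-3,-5)
replace slot 1: 2·((-3)+(-5)) − (-1) = -15 → (-15,-3,-5)
replace slot 2: 2·((-15)+(-5)) − (-3) = -37 → (-15,-37,-5)

-15,-37,-5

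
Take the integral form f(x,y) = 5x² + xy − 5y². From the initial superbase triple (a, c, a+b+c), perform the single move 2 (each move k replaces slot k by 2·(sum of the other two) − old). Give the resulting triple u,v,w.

start (5,-5,1) = (f(1,0),f(0,1),f(1,1))
replace slot 2: 2·(5+1) − (-5) = 17 → (5,17,1)

5,17,1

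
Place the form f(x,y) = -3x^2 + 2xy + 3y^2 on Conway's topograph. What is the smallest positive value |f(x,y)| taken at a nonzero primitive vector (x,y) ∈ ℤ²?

river: ρ → (3,4,-2)
river: ρ → (-2,4,3)
river: ρ → (3,2,-3)
river: ρ → (-3,4,2)
river: ρ → (2,4,-3)
river: ρ → (-3,2,3)
closes: descent 0, river 6
min |a| on river = 2

2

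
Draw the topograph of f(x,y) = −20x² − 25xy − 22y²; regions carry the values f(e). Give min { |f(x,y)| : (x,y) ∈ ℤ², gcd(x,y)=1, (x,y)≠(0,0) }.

translate: b→-15 (≡25 mod 40), so (20,25,22)→(20,-15,17)
flip: (20,-15,17)→(17,15,20)
reduced (well bottom): (17,15,20) with a≤c, −a<b≤a
well minimum |f| = |-17| = 17 (negative-definite)

17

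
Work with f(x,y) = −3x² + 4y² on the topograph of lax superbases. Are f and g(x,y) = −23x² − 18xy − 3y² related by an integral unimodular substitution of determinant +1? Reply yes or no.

D₁ = 48, D₂ = 48
river cycle of f (length 2): (-3, 6, 1), (1, 6, -3)
river cycle of g (length 2): (-3, 6, 1), (1, 6, -3)
cycles coincide ⇒ equivalent

yes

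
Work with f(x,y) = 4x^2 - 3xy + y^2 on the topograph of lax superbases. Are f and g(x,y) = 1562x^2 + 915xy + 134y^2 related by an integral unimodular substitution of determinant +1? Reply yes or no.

D₁ = -7, D₂ = -7
f: flip: (4,-3,1)→(1,3,4)
f: translate: b→1 (≡3 mod 2), so (1,3,4)→(1,1,2)
f: reduced (well bottom): (1,1,2) with a≤c, −a<b≤a
g: flip: (1562,915,134)→(134,-915,1562)
g: translate: b→-111 (≡-915 mod 268), so (134,-915,1562)→(134,-111,23)
g: flip: (134,-111,23)→(23,111,134)
g: translate: b→19 (≡111 mod 46), so (23,111,134)→(23,19,4)
g: flip: (23,19,4)→(4,-19,23)
g: translate: b→-3 (≡-19 mod 8), so (4,-19,23)→(4,-3,1)
g: flip: (4,-3,1)→(1,3,4)
g: translate: b→1 (≡3 mod 2), so (1,3,4)→(1,1,2)
g: reduced (well bottom): (1,1,2) with a≤c, −a<b≤a
reduced forms (1, 1, 2) vs (1, 1, 2) ⇒ equivalent

yes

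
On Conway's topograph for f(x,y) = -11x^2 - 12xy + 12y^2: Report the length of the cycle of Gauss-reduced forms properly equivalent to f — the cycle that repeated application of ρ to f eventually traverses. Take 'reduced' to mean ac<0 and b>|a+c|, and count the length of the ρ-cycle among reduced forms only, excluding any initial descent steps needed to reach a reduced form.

D = 672, ⌊√D⌋ = 25
descent: ρ → (12,12,-11)  [lands on river]
river: ρ → (-11,10,13)
river: ρ → (13,16,-8)
river: ρ → (-8,16,13)
river: ρ → (13,10,-11)
river: ρ → (-11,12,12)
ρ-cycle length = 6 (tail of 1 descent step not counted)

6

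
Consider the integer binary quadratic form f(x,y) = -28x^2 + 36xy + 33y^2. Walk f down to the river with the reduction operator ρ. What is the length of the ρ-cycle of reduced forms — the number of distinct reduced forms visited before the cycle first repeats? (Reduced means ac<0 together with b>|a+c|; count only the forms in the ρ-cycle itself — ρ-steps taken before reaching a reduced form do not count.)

D = 4992, ⌊√D⌋ = 70
river: ρ → (33,30,-31)
river: ρ → (-31,32,32)
river: ρ → (32,32,-31)
river: ρ → (-31,30,33)
river: ρ → (33,36,-28)
river: ρ → (-28,20,41)
river: ρ → (41,62,-7)
river: ρ → (-7,64,32)
river: ρ → (32,64,-7)
river: ρ → (-7,62,41)
river: ρ → (41,20,-28)
river: ρ → (-28,36,33)
ρ-cycle length = 12 (tail of 0 descent steps not counted)

12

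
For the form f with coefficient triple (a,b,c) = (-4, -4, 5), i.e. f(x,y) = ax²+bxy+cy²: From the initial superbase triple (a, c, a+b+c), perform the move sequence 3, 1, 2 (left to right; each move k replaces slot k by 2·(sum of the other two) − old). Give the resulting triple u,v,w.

start (-4,5,-3) = (f(1,0),f(0,1),f(1,1))
replace slot 3: 2·((-4)+5) − (-3) = 5 → (-4,5,5)
replace slot 1: 2·(5+5) − (-4) = 24 → (24,5,5)
replace slot 2: 2·(24+5) − 5 = 53 → (24,53,5)

24,53,5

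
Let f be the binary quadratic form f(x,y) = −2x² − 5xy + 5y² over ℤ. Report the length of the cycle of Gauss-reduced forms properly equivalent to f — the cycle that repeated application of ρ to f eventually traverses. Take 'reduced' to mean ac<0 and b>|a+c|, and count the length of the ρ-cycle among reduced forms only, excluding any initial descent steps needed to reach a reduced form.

D = 65, ⌊√D⌋ = 8
descent: ρ → (5,5,-2)  [lands on river]
river: ρ → (-2,7,2)
river: ρ → (2,5,-5)
river: ρ → (-5,5,2)
river: ρ → (2,7,-2)
river: ρ → (-2,5,5)
ρ-cycle length = 6 (tail of 1 descent step not counted)

6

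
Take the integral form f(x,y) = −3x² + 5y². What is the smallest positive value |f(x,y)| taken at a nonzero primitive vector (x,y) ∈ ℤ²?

descent: ρ → (5,0,-3)
descent: ρ → (-3,6,2)  [lands on river]
river: ρ → (2,6,-3)
closes: descent 2, river 2
min |a| on river = 2

2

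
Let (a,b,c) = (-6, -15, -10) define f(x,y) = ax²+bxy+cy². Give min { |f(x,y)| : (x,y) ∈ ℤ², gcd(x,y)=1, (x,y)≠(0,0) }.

translate: b→3 (≡15 mod 12), so (6,15,10)→(6,3,1)
flip: (6,3,1)→(1,-3,6)
translate: b→1 (≡-3 mod 2), so (1,-3,6)→(1,1,4)
reduced (well bottom): (1,1,4) with a≤c, −a<b≤a
well minimum |f| = |-1| = 1 (negative-definite)

1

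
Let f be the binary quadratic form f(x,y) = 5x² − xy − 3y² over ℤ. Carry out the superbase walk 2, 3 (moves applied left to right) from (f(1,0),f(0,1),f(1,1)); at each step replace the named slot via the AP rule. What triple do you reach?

start (5,-3,1) = (f(1,0),f(0,1),f(1,1))
replace slot 2: 2·(5+1) − (-3) = 15 → (5,15,1)
replace slot 3: 2·(5+15) − 1 = 39 → (5,15,39)

5,15,39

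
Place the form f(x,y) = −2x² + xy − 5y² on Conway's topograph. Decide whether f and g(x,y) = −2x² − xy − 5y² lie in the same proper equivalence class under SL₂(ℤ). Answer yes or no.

D₁ = -39, D₂ = -39
f is negative-definite; reduce −f:
−f: reduced (well bottom): (2,-1,5) with a≤c, −a<b≤a
flip sign back: reduced form of f is (-2,1,-5)
g is negative-definite; reduce −g:
−g: reduced (well bottom): (2,1,5) with a≤c, −a<b≤a
flip sign back: reduced form of g is (-2,-1,-5)
reduced forms (-2, 1, -5) vs (-2, -1, -5) ⇒ inequivalent

no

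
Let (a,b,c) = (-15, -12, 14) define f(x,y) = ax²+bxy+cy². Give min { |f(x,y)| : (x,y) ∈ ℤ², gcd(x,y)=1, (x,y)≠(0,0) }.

descent: ρ → (14,12,-15)  [lands on river]
river: ρ → (-15,18,11)
river: ρ → (11,26,-7)
river: ρ → (-7,30,3)
river: ρ → (3,30,-7)
river: ρ → (-7,26,11)
river: ρ → (11,18,-15)
river: ρ → (-15,12,14)
river: ρ → (14,16,-13)
river: ρ → (-13,10,17)
river: ρ → (17,24,-6)
river: ρ → (-6,24,17)
river: ρ → (17,10,-13)
river: ρ → (-13,16,14)
closes: descent 1, river 14
min |a| on river = 3

3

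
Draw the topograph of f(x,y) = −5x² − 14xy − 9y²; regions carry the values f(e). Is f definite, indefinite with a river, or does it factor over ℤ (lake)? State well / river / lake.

D = b²−4ac = (-14)² − 4·(-5)·(-9) = 16
D = 4² is a perfect square ⇒ form factors over ℤ ⇒ lakes

lake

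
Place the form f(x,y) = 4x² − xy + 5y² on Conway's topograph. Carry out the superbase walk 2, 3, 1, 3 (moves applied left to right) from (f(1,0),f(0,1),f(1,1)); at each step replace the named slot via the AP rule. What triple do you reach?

start (4,5,8) = (f(1,0),f(0,1),f(1,1))
replace slot 2: 2·(4+8) − 5 = 19 → (4,19,8)
replace slot 3: 2·(4+19) − 8 = 38 → (4,19,38)
replace slot 1: 2·(19+38) − 4 = 110 → (110,19,38)
replace slot 3: 2·(110+19) − 38 = 220 → (110,19,220)

110,19,220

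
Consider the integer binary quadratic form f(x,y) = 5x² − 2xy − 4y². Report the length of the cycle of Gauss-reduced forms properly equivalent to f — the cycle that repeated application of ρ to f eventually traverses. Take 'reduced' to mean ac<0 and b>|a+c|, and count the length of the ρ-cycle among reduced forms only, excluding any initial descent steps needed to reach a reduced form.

D = 84, ⌊√D⌋ = 9
descent: ρ → (-4,2,5)  [lands on river]
river: ρ → (5,8,-1)
river: ρ → (-1,8,5)
river: ρ → (5,2,-4)
river: ρ → (-4,6,3)
river: ρ → (3,6,-4)
ρ-cycle length = 6 (tail of 1 descent step not counted)

6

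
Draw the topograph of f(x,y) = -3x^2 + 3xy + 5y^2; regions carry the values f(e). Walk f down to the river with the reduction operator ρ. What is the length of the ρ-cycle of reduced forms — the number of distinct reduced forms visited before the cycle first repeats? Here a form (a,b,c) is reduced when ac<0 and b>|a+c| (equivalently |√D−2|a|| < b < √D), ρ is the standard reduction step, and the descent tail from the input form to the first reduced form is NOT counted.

D = 69, ⌊√D⌋ = 8
river: ρ → (5,7,-1)
river: ρ → (-1,7,5)
river: ρ → (5,3,-3)
river: ρ → (-3,3,5)
ρ-cycle length = 4 (tail of 0 descent steps not counted)

4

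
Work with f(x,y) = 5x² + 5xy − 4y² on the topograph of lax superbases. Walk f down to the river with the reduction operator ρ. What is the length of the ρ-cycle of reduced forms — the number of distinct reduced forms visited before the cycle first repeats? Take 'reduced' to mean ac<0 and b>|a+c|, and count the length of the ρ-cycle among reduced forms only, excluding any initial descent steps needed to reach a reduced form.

D = 105, ⌊√D⌋ = 10
river: ρ → (-4,3,6)
river: ρ → (6,9,-1)
river: ρ → (-1,9,6)
river: ρ → (6,3,-4)
river: ρ → (-4,5,5)
river: ρ → (5,5,-4)
ρ-cycle length = 6 (tail of 0 descent steps not counted)

6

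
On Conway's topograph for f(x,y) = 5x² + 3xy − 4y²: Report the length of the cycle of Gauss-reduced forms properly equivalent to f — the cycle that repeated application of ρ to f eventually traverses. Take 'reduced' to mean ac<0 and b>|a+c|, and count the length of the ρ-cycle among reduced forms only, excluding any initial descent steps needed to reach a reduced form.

D = 89, ⌊√D⌋ = 9
river: ρ → (-4,5,4)
river: ρ → (4,3,-5)
river: ρ → (-5,7,2)
river: ρ → (2,9,-1)
river: ρ → (-1,9,2)
river: ρ → (2,7,-5)
river: ρ → (-5,3,4)
river: ρ → (4,5,-4)
river: ρ → (-4,3,5)
river: ρ → (5,7,-2)
river: ρ → (-2,9,1)
river: ρ → (1,9,-2)
river: ρ → (-2,7,5)
river: ρ → (5,3,-4)
ρ-cycle length = 14 (tail of 0 descent steps not counted)

14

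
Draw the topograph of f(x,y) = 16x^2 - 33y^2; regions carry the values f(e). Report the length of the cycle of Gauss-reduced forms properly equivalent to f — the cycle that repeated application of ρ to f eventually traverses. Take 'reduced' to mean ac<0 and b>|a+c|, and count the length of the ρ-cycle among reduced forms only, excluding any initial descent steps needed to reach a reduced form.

D = 2112, ⌊√D⌋ = 45
descent: ρ → (-33,0,16)
descent: ρ → (16,32,-17)  [lands on river]
river: ρ → (-17,36,12)
river: ρ → (12,36,-17)
river: ρ → (-17,32,16)
ρ-cycle length = 4 (tail of 2 descent steps not counted)

4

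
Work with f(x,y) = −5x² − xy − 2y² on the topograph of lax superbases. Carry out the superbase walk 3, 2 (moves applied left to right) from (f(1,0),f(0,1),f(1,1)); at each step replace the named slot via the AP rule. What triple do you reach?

start (-5,-2,-8) = (f(1,0),f(0,1),f(1,1))
replace slot 3: 2·((-5)+(-2)) − (-8) = -6 → (-5,-2,-6)
replace slot 2: 2·((-5)+(-6)) − (-2) = -20 → (-5,-20,-6)

-5,-20,-6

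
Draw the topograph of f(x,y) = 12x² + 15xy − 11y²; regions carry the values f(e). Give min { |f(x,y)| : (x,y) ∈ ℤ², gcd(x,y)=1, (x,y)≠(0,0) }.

river: ρ → (-11,7,16)
river: ρ → (16,25,-2)
river: ρ → (-2,27,3)
river: ρ → (3,27,-2)
river: ρ → (-2,25,16)
river: ρ → (16,7,-11)
river: ρ → (-11,15,12)
river: ρ → (12,9,-14)
river: ρ → (-14,19,7)
river: ρ → (7,23,-8)
river: ρ → (-8,25,4)
river: ρ → (4,23,-14)
river: ρ → (-14,5,13)
river: ρ → (13,21,-6)
river: ρ → (-6,27,1)
river: ρ → (1,27,-6)
river: ρ → (-6,21,13)
river: ρ → (13,5,-14)
river: ρ → (-14,23,4)
river: ρ → (4,25,-8)
river: ρ → (-8,23,7)
river: ρ → (7,19,-14)
river: ρ → (-14,9,12)
river: ρ → (12,15,-11)
closes: descent 0, river 24
min |a| on river = 1

1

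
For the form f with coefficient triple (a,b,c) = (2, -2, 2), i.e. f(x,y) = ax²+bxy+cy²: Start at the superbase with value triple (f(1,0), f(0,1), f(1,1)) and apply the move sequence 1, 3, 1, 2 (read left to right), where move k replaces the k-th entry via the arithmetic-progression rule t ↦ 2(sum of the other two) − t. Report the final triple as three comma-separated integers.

start (2,2,2) = (f(1,0),f(0,1),f(1,1))
replace slot 1: 2·(2+2) − 2 = 6 → (6,2,2)
replace slot 3: 2·(6+2) − 2 = 14 → (6,2,14)
replace slot 1: 2·(2+14) − 6 = 26 → (26,2,14)
replace slot 2: 2·(26+14) − 2 = 78 → (26,78,14)

26,78,14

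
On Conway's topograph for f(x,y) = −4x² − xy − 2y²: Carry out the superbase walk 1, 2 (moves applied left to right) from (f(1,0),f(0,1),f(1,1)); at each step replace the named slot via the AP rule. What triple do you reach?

start (-4,-2,-7) = (f(1,0),f(0,1),f(1,1))
replace slot 1: 2·((-2)+(-7)) − (-4) = -14 → (-14,-2,-7)
replace slot 2: 2·((-14)+(-7)) − (-2) = -40 → (-14,-40,-7)

-14,-40,-7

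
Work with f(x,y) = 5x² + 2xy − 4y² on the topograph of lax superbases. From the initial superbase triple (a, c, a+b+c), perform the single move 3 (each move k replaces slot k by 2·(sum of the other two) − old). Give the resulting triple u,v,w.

start (5,-4,3) = (f(1,0),f(0,1),f(1,1))
replace slot 3: 2·(5+(-4)) − 3 = -1 → (5,-4,-1)

5,-4,-1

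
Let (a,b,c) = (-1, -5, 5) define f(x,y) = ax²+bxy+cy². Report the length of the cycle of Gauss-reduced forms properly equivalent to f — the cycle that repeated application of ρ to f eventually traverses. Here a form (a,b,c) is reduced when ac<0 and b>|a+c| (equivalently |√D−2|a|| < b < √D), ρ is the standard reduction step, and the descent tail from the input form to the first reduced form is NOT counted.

D = 45, ⌊√D⌋ = 6
descent: ρ → (5,5,-1)  [lands on river]
river: ρ → (-1,5,5)
ρ-cycle length = 2 (tail of 1 descent step not counted)

2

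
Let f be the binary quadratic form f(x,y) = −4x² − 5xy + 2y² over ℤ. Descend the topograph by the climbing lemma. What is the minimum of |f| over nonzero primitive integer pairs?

descent: ρ → (2,5,-4)  [lands on river]
river: ρ → (-4,3,3)
river: ρ → (3,3,-4)
river: ρ → (-4,5,2)
river: ρ → (2,7,-1)
river: ρ → (-1,7,2)
closes: descent 1, river 6
min |a| on river = 1

1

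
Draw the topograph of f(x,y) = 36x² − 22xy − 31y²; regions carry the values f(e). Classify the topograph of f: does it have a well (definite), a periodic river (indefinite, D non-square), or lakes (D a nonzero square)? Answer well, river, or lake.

D = b²−4ac = (-22)² − 4·36·(-31) = 4948
D > 0 non-square ⇒ indefinite ⇒ periodic river

river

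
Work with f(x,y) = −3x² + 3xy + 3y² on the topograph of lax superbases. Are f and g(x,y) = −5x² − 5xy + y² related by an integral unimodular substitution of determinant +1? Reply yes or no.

D₁ = 45, D₂ = 45
river cycle of f (length 2): (3, 3, -3), (-3, 3, 3)
river cycle of g (length 2): (1, 5, -5), (-5, 5, 1)
cycles differ ⇒ inequivalent

no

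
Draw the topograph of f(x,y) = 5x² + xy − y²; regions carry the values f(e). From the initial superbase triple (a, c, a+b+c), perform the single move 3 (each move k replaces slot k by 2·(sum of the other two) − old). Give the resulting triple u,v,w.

start (5,-1,5) = (f(1,0),f(0,1),f(1,1))
replace slot 3: 2·(5+(-1)) − 5 = 3 → (5,-1,3)

5,-1,3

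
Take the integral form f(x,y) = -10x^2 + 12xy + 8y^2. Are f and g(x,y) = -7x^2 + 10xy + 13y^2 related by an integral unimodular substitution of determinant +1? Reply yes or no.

D₁ = 464, D₂ = 464
river cycle of f (length 10): (8, 20, -2), (-2, 20, 8), (8, 12, -10), (-10, 8, 10), (10, 12, -8), (-8, 20, 2), (2, 20, -8), (-8, 12, 10), (10, 8, -10), (-10, 12, 8)
river cycle of g (length 10): (13, 16, -4), (-4, 16, 13), (13, 10, -7), (-7, 18, 5), (5, 12, -16), (-16, 20, 1), (1, 20, -16), (-16, 12, 5), (5, 18, -7), (-7, 10, 13)
cycles differ ⇒ inequivalent

no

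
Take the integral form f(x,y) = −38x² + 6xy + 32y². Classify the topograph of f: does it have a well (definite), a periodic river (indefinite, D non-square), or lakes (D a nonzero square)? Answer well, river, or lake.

D = b²−4ac = 6² − 4·(-38)·32 = 4900
D = 70² is a perfect square ⇒ form factors over ℤ ⇒ lakes

lake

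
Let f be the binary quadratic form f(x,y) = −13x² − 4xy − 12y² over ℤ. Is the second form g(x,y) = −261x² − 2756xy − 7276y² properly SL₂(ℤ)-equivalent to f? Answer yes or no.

D₁ = -608, D₂ = -608
f is negative-definite; reduce −f:
−f: flip: (13,4,12)→(12,-4,13)
−f: reduced (well bottom): (12,-4,13) with a≤c, −a<b≤a
flip sign back: reduced form of f is (-12,4,-13)
g is negative-definite; reduce −g:
−g: translate: b→146 (≡2756 mod 522), so (261,2756,7276)→(261,146,21)
−g: flip: (261,146,21)→(21,-146,261)
−g: translate: b→-20 (≡-146 mod 42), so (21,-146,261)→(21,-20,12)
−g: flip: (21,-20,12)→(12,20,21)
−g: translate: b→-4 (≡20 mod 24), so (12,20,21)→(12,-4,13)
−g: reduced (well bottom): (12,-4,13) with a≤c, −a<b≤a
flip sign back: reduced form of g is (-12,4,-13)
reduced forms (-12, 4, -13) vs (-12, 4, -13) ⇒ equivalent

yes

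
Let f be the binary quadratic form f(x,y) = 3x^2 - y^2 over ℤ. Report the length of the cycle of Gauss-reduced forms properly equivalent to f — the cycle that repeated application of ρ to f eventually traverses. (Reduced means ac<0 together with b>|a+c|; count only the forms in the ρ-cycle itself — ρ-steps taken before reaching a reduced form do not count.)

D = 12, ⌊√D⌋ = 3
descent: ρ → (-1,2,2)  [lands on river]
river: ρ → (2,2,-1)
ρ-cycle length = 2 (tail of 1 descent step not counted)

2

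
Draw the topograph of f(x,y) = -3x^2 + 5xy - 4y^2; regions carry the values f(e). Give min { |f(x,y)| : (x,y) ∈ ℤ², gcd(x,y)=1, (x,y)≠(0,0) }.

translate: b→1 (≡-5 mod 6), so (3,-5,4)→(3,1,2)
flip: (3,1,2)→(2,-1,3)
reduced (well bottom): (2,-1,3) with a≤c, −a<b≤a
well minimum |f| = |-2| = 2 (negative-definite)

2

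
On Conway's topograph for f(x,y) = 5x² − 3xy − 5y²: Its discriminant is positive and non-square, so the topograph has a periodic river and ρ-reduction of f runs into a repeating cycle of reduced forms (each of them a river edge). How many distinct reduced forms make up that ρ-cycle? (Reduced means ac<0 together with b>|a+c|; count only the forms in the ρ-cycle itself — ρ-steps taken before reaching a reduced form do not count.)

D = 109, ⌊√D⌋ = 10
descent: ρ → (-5,3,5)  [lands on river]
river: ρ → (5,7,-3)
river: ρ → (-3,5,7)
river: ρ → (7,9,-1)
river: ρ → (-1,9,7)
river: ρ → (7,5,-3)
river: ρ → (-3,7,5)
river: ρ → (5,3,-5)
river: ρ → (-5,7,3)
river: ρ → (3,5,-7)
river: ρ → (-7,9,1)
river: ρ → (1,9,-7)
river: ρ → (-7,5,3)
river: ρ → (3,7,-5)
ρ-cycle length = 14 (tail of 1 descent step not counted)

14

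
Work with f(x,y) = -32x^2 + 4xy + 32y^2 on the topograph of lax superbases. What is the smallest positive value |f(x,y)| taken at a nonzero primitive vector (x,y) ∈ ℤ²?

river: ρ → (32,60,-4)
river: ρ → (-4,60,32)
river: ρ → (32,4,-32)
river: ρ → (-32,60,4)
river: ρ → (4,60,-32)
river: ρ → (-32,4,32)
closes: descent 0, river 6
min |a| on river = 4

4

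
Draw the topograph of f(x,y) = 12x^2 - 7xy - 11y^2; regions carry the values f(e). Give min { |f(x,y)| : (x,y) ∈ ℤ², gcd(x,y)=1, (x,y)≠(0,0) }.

descent: ρ → (-11,7,12)  [lands on river]
river: ρ → (12,17,-6)
river: ρ → (-6,19,9)
river: ρ → (9,17,-8)
river: ρ → (-8,15,11)
river: ρ → (11,7,-12)
river: ρ → (-12,17,6)
river: ρ → (6,19,-9)
river: ρ → (-9,17,8)
river: ρ → (8,15,-11)
closes: descent 1, river 10
min |a| on river = 6

6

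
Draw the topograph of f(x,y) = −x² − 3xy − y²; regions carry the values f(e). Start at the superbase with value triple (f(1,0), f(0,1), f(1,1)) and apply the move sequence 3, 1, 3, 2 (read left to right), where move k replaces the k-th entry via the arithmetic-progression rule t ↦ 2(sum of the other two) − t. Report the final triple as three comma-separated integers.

start (-1,-1,-5) = (f(1,0),f(0,1),f(1,1))
replace slot 3: 2·((-1)+(-1)) − (-5) = 1 → (-1,-1,1)
replace slot 1: 2·((-1)+1) − (-1) = 1 → (1,-1,1)
replace slot 3: 2·(1+(-1)) − 1 = -1 → (1,-1,-1)
replace slot 2: 2·(1+(-1)) − (-1) = 1 → (1,1,-1)

1,1,-1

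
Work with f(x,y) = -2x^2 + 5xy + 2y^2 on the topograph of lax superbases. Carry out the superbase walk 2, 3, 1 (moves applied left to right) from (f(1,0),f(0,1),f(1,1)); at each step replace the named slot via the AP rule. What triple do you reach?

start (-2,2,5) = (f(1,0),f(0,1),f(1,1))
replace slot 2: 2·((-2)+5) − 2 = 4 → (-2,4,5)
replace slot 3: 2·((-2)+4) − 5 = -1 → (-2,4,-1)
replace slot 1: 2·(4+(-1)) − (-2) = 8 → (8,4,-1)

8,4,-1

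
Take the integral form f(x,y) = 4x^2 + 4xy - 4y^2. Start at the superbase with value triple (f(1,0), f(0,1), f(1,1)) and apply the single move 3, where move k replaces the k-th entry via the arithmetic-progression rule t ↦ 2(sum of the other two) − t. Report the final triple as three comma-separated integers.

start (4,-4,4) = (f(1,0),f(0,1),f(1,1))
replace slot 3: 2·(4+(-4)) − 4 = -4 → (4,-4,-4)

4,-4,-4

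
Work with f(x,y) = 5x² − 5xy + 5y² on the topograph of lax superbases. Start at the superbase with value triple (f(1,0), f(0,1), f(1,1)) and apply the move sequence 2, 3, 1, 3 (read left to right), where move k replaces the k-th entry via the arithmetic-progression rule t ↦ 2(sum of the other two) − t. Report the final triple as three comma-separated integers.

start (5,5,5) = (f(1,0),f(0,1),f(1,1))
replace slot 2: 2·(5+5) − 5 = 15 → (5,15,5)
replace slot 3: 2·(5+15) − 5 = 35 → (5,15,35)
replace slot 1: 2·(15+35) − 5 = 95 → (95,15,35)
replace slot 3: 2·(95+15) − 35 = 185 → (95,15,185)

95,15,185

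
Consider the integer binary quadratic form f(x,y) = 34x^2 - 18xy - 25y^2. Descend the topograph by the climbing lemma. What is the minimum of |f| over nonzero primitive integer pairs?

descent: ρ → (-25,18,34)  [lands on river]
river: ρ → (34,50,-9)
river: ρ → (-9,58,10)
river: ρ → (10,42,-49)
river: ρ → (-49,56,3)
river: ρ → (3,58,-30)
river: ρ → (-30,2,31)
river: ρ → (31,60,-1)
river: ρ → (-1,60,31)
river: ρ → (31,2,-30)
river: ρ → (-30,58,3)
river: ρ → (3,56,-49)
river: ρ → (-49,42,10)
river: ρ → (10,58,-9)
river: ρ → (-9,50,34)
river: ρ → (34,18,-25)
river: ρ → (-25,32,27)
river: ρ → (27,22,-30)
river: ρ → (-30,38,19)
river: ρ → (19,38,-30)
river: ρ → (-30,22,27)
river: ρ → (27,32,-25)
closes: descent 1, river 22
min |a| on river = 1

1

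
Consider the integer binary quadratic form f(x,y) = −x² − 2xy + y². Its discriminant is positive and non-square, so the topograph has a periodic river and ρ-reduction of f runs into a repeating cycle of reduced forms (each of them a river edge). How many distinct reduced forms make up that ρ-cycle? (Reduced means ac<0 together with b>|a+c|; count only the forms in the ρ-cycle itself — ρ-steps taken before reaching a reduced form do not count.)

D = 8, ⌊√D⌋ = 2
descent: ρ → (1,2,-1)  [lands on river]
river: ρ → (-1,2,1)
ρ-cycle length = 2 (tail of 1 descent step not counted)

2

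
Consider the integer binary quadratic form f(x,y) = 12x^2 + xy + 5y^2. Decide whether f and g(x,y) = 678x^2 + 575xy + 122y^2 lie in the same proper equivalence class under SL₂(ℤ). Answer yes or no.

D₁ = -239, D₂ = -239
f: flip: (12,1,5)→(5,-1,12)
f: reduced (well bottom): (5,-1,12) with a≤c, −a<b≤a
g: flip: (678,575,122)→(122,-575,678)
g: translate: b→-87 (≡-575 mod 244), so (122,-575,678)→(122,-87,16)
g: flip: (122,-87,16)→(16,87,122)
g: translate: b→-9 (≡87 mod 32), so (16,87,122)→(16,-9,5)
g: flip: (16,-9,5)→(5,9,16)
g: translate: b→-1 (≡9 mod 10), so (5,9,16)→(5,-1,12)
g: reduced (well bottom): (5,-1,12) with a≤c, −a<b≤a
reduced forms (5, -1, 12) vs (5, -1, 12) ⇒ equivalent

yes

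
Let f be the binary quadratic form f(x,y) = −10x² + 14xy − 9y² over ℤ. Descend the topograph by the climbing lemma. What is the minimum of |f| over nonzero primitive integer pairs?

translate: b→6 (≡-14 mod 20), so (10,-14,9)→(10,6,5)
flip: (10,6,5)→(5,-6,10)
translate: b→4 (≡-6 mod 10), so (5,-6,10)→(5,4,9)
reduced (well bottom): (5,4,9) with a≤c, −a<b≤a
well minimum |f| = |-5| = 5 (negative-definite)

5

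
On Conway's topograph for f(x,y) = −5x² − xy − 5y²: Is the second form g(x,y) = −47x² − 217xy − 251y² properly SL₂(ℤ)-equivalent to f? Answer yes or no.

D₁ = -99, D₂ = -99
f is negative-definite; reduce −f:
−f: reduced (well bottom): (5,1,5) with a≤c, −a<b≤a
flip sign back: reduced form of f is (-5,-1,-5)
g is negative-definite; reduce −g:
−g: translate: b→29 (≡217 mod 94), so (47,217,251)→(47,29,5)
−g: flip: (47,29,5)→(5,-29,47)
−g: translate: b→1 (≡-29 mod 10), so (5,-29,47)→(5,1,5)
−g: reduced (well bottom): (5,1,5) with a≤c, −a<b≤a
flip sign back: reduced form of g is (-5,-1,-5)
reduced forms (-5, -1, -5) vs (-5, -1, -5) ⇒ equivalent

yes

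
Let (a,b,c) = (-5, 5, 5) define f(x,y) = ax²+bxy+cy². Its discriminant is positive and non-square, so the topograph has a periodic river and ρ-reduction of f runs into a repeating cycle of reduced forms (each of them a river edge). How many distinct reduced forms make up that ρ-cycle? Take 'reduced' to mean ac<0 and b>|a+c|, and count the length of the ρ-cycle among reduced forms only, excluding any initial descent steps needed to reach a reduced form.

D = 125, ⌊√D⌋ = 11
river: ρ → (5,5,-5)
river: ρ → (-5,5,5)
ρ-cycle length = 2 (tail of 0 descent steps not counted)

2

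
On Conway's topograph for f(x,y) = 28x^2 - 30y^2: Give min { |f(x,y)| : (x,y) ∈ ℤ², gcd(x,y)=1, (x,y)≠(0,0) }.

descent: ρ → (-30,0,28)
descent: ρ → (28,56,-2)  [lands on river]
river: ρ → (-2,56,28)
closes: descent 2, river 2
min |a| on river = 2

2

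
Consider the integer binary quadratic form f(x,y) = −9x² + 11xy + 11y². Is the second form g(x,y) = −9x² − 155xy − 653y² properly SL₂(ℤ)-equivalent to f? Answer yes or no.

D₁ = 517, D₂ = 517
river cycle of f (length 10): (11, 11, -9), (-9, 7, 13), (13, 19, -3), (-3, 17, 19), (19, 21, -1), (-1, 21, 19), (19, 17, -3), (-3, 19, 13), (13, 7, -9), (-9, 11, 11)
river cycle of g (length 10): (-9, 7, 13), (13, 19, -3), (-3, 17, 19), (19, 21, -1), (-1, 21, 19), (19, 17, -3), (-3, 19, 13), (13, 7, -9), (-9, 11, 11), (11, 11, -9)
cycles coincide ⇒ equivalent

yes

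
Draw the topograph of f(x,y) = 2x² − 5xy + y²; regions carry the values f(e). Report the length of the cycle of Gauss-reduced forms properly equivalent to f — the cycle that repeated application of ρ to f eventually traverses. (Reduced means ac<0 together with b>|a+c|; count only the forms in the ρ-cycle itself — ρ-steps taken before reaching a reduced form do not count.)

D = 17, ⌊√D⌋ = 4
descent: ρ → (1,3,-2)  [lands on river]
river: ρ → (-2,1,2)
river: ρ → (2,3,-1)
river: ρ → (-1,3,2)
river: ρ → (2,1,-2)
river: ρ → (-2,3,1)
ρ-cycle length = 6 (tail of 1 descent step not counted)

6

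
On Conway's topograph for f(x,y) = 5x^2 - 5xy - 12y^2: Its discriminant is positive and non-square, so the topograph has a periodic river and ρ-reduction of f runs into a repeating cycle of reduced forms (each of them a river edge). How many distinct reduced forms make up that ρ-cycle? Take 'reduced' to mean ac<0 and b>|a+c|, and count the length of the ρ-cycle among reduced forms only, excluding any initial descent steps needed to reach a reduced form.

D = 265, ⌊√D⌋ = 16
descent: ρ → (-12,5,5)
descent: ρ → (5,15,-2)  [lands on river]
river: ρ → (-2,13,12)
river: ρ → (12,11,-3)
river: ρ → (-3,13,8)
river: ρ → (8,3,-8)
river: ρ → (-8,13,3)
river: ρ → (3,11,-12)
river: ρ → (-12,13,2)
river: ρ → (2,15,-5)
river: ρ → (-5,15,2)
river: ρ → (2,13,-12)
river: ρ → (-12,11,3)
river: ρ → (3,13,-8)
river: ρ → (-8,3,8)
river: ρ → (8,13,-3)
river: ρ → (-3,11,12)
river: ρ → (12,13,-2)
river: ρ → (-2,15,5)
ρ-cycle length = 18 (tail of 2 descent steps not counted)

18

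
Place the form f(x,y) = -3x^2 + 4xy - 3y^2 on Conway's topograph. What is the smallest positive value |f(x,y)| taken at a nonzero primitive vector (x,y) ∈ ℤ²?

translate: b→2 (≡-4 mod 6), so (3,-4,3)→(3,2,2)
flip: (3,2,2)→(2,-2,3)
translate: b→2 (≡-2 mod 4), so (2,-2,3)→(2,2,3)
reduced (well bottom): (2,2,3) with a≤c, −a<b≤a
well minimum |f| = |-2| = 2 (negative-definite)

2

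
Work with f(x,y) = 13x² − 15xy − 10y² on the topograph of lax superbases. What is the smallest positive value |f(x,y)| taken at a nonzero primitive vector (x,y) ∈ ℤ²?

descent: ρ → (-10,15,13)  [lands on river]
river: ρ → (13,11,-12)
river: ρ → (-12,13,12)
river: ρ → (12,11,-13)
river: ρ → (-13,15,10)
river: ρ → (10,25,-3)
river: ρ → (-3,23,18)
river: ρ → (18,13,-8)
river: ρ → (-8,19,12)
river: ρ → (12,5,-15)
river: ρ → (-15,25,2)
river: ρ → (2,27,-2)
river: ρ → (-2,25,15)
river: ρ → (15,5,-12)
river: ρ → (-12,19,8)
river: ρ → (8,13,-18)
river: ρ → (-18,23,3)
river: ρ → (3,25,-10)
closes: descent 1, river 18
min |a| on river = 2

2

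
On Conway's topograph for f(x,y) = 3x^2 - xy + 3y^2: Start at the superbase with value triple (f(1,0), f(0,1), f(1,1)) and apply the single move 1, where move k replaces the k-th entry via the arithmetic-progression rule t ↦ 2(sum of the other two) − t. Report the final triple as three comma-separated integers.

start (3,3,5) = (f(1,0),f(0,1),f(1,1))
replace slot 1: 2·(3+5) − 3 = 13 → (13,3,5)

13,3,5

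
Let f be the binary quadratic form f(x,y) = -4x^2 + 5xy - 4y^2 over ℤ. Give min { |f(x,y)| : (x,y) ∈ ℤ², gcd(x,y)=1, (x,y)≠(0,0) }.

translate: b→3 (≡-5 mod 8), so (4,-5,4)→(4,3,3)
flip: (4,3,3)→(3,-3,4)
translate: b→3 (≡-3 mod 6), so (3,-3,4)→(3,3,4)
reduced (well bottom): (3,3,4) with a≤c, −a<b≤a
well minimum |f| = |-3| = 3 (negative-definite)

3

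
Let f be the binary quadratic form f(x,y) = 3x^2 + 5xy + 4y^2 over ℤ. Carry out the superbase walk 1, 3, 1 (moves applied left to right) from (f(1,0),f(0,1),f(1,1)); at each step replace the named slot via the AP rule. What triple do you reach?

start (3,4,12) = (f(1,0),f(0,1),f(1,1))
replace slot 1: 2·(4+12) − 3 = 29 → (29,4,12)
replace slot 3: 2·(29+4) − 12 = 54 → (29,4,54)
replace slot 1: 2·(4+54) − 29 = 87 → (87,4,54)

87,4,54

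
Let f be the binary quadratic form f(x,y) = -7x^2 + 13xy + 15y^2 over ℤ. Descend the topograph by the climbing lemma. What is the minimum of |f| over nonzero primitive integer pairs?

river: ρ → (15,17,-5)
river: ρ → (-5,23,3)
river: ρ → (3,19,-19)
river: ρ → (-19,19,3)
river: ρ → (3,23,-5)
river: ρ → (-5,17,15)
river: ρ → (15,13,-7)
river: ρ → (-7,15,13)
river: ρ → (13,11,-9)
river: ρ → (-9,7,15)
river: ρ → (15,23,-1)
river: ρ → (-1,23,15)
river: ρ → (15,7,-9)
river: ρ → (-9,11,13)
river: ρ → (13,15,-7)
river: ρ → (-7,13,15)
closes: descent 0, river 16
min |a| on river = 1

1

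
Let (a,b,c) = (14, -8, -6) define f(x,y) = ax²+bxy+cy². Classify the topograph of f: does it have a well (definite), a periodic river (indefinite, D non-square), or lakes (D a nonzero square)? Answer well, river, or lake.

D = b²−4ac = (-8)² − 4·14·(-6) = 400
D = 20² is a perfect square ⇒ form factors over ℤ ⇒ lakes

lake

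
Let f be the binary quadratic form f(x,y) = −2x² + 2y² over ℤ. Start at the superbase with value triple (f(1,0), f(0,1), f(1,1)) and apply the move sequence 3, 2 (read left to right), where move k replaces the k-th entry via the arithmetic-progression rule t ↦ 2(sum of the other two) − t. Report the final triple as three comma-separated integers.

start (-2,2,0) = (f(1,0),f(0,1),f(1,1))
replace slot 3: 2·((-2)+2) − 0 = 0 → (-2,2,0)
replace slot 2: 2·((-2)+0) − 2 = -6 → (-2,-6,0)

-2,-6,0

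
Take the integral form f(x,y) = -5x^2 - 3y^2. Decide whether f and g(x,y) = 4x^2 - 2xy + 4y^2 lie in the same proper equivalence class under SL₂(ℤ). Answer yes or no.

D₁ = -60, D₂ = -60
f is negative-definite; reduce −f:
−f: flip: (5,0,3)→(3,0,5)
−f: reduced (well bottom): (3,0,5) with a≤c, −a<b≤a
flip sign back: reduced form of f is (-3,0,-5)
g: flip: (4,-2,4)→(4,2,4)
g: reduced (well bottom): (4,2,4) with a≤c, −a<b≤a
reduced forms (-3, 0, -5) vs (4, 2, 4) ⇒ inequivalent

no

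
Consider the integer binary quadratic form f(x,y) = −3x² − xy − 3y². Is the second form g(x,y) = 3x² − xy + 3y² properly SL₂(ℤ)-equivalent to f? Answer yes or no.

D₁ = -35, D₂ = -35
f is negative-definite; reduce −f:
−f: reduced (well bottom): (3,1,3) with a≤c, −a<b≤a
flip sign back: reduced form of f is (-3,-1,-3)
g: flip: (3,-1,3)→(3,1,3)
g: reduced (well bottom): (3,1,3) with a≤c, −a<b≤a
reduced forms (-3, -1, -3) vs (3, 1, 3) ⇒ inequivalent

no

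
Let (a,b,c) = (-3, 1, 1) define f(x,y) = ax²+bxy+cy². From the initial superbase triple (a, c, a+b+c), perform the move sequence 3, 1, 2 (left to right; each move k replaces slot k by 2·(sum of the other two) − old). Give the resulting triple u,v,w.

start (-3,1,-1) = (f(1,0),f(0,1),f(1,1))
replace slot 3: 2·((-3)+1) − (-1) = -3 → (-3,1,-3)
replace slot 1: 2·(1+(-3)) − (-3) = -1 → (-1,1,-3)
replace slot 2: 2·((-1)+(-3)) − 1 = -9 → (-1,-9,-3)

-1,-9,-3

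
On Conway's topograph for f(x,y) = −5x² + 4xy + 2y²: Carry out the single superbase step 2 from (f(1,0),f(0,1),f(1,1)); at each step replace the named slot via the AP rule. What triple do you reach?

start (-5,2,1) = (f(1,0),f(0,1),f(1,1))
replace slot 2: 2·((-5)+1) − 2 = -10 → (-5,-10,1)

-5,-10,1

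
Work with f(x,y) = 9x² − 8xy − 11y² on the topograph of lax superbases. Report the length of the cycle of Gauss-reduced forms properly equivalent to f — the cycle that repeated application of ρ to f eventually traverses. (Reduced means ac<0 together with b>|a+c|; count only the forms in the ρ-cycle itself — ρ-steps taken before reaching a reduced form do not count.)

D = 460, ⌊√D⌋ = 21
descent: ρ → (-11,8,9)  [lands on river]
river: ρ → (9,10,-10)
river: ρ → (-10,10,9)
river: ρ → (9,8,-11)
river: ρ → (-11,14,6)
river: ρ → (6,10,-15)
river: ρ → (-15,20,1)
river: ρ → (1,20,-15)
river: ρ → (-15,10,6)
river: ρ → (6,14,-11)
ρ-cycle length = 10 (tail of 1 descent step not counted)

10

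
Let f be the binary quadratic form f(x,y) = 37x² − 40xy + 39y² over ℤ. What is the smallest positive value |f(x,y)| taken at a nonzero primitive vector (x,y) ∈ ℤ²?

translate: b→34 (≡-40 mod 74), so (37,-40,39)→(37,34,36)
flip: (37,34,36)→(36,-34,37)
reduced (well bottom): (36,-34,37) with a≤c, −a<b≤a
well minimum = a = 36

36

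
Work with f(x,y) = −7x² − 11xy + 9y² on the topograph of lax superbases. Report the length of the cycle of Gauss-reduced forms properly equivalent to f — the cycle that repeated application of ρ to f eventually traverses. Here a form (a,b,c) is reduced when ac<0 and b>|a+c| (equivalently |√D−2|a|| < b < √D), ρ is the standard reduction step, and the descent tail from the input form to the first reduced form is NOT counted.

D = 373, ⌊√D⌋ = 19
descent: ρ → (9,11,-7)  [lands on river]
river: ρ → (-7,17,3)
river: ρ → (3,19,-1)
river: ρ → (-1,19,3)
river: ρ → (3,17,-7)
river: ρ → (-7,11,9)
river: ρ → (9,7,-9)
river: ρ → (-9,11,7)
river: ρ → (7,17,-3)
river: ρ → (-3,19,1)
river: ρ → (1,19,-3)
river: ρ → (-3,17,7)
river: ρ → (7,11,-9)
river: ρ → (-9,7,9)
ρ-cycle length = 14 (tail of 1 descent step not counted)

14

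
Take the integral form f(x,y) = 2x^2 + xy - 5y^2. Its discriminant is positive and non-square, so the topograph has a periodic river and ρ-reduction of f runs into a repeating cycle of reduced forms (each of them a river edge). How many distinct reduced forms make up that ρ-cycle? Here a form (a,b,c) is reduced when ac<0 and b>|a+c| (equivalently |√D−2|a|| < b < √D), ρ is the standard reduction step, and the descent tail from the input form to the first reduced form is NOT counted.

D = 41, ⌊√D⌋ = 6
descent: ρ → (-5,-1,2)
descent: ρ → (2,5,-2)  [lands on river]
river: ρ → (-2,3,4)
river: ρ → (4,5,-1)
river: ρ → (-1,5,4)
river: ρ → (4,3,-2)
river: ρ → (-2,5,2)
river: ρ → (2,3,-4)
river: ρ → (-4,5,1)
river: ρ → (1,5,-4)
river: ρ → (-4,3,2)
ρ-cycle length = 10 (tail of 2 descent steps not counted)

10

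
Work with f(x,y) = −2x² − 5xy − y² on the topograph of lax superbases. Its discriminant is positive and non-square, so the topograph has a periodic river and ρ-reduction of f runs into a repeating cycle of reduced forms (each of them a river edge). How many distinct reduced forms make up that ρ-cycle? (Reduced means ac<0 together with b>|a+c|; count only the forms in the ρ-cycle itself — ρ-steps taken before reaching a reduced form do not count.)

D = 17, ⌊√D⌋ = 4
descent: ρ → (-1,3,2)  [lands on river]
river: ρ → (2,1,-2)
river: ρ → (-2,3,1)
river: ρ → (1,3,-2)
river: ρ → (-2,1,2)
river: ρ → (2,3,-1)
ρ-cycle length = 6 (tail of 1 descent step not counted)

6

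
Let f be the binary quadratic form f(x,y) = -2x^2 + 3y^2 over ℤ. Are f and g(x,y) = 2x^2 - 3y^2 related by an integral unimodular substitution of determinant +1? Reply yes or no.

D₁ = 24, D₂ = 24
river cycle of f (length 2): (-2, 4, 1), (1, 4, -2)
river cycle of g (length 2): (2, 4, -1), (-1, 4, 2)
cycles differ ⇒ inequivalent

no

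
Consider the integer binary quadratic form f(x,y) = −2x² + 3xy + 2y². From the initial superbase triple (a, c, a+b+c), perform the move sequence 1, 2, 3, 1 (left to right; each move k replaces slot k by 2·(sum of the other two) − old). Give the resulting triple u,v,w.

start (-2,2,3) = (f(1,0),f(0,1),f(1,1))
replace slot 1: 2·(2+3) − (-2) = 12 → (12,2,3)
replace slot 2: 2·(12+3) − 2 = 28 → (12,28,3)
replace slot 3: 2·(12+28) − 3 = 77 → (12,28,77)
replace slot 1: 2·(28+77) − 12 = 198 → (198,28,77)

198,28,77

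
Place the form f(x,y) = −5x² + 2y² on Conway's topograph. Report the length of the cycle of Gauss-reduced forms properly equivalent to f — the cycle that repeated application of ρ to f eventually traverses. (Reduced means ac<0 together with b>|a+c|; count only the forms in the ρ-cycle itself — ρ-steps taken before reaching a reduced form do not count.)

D = 40, ⌊√D⌋ = 6
descent: ρ → (2,4,-3)  [lands on river]
river: ρ → (-3,2,3)
river: ρ → (3,4,-2)
river: ρ → (-2,4,3)
river: ρ → (3,2,-3)
river: ρ → (-3,4,2)
ρ-cycle length = 6 (tail of 1 descent step not counted)

6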